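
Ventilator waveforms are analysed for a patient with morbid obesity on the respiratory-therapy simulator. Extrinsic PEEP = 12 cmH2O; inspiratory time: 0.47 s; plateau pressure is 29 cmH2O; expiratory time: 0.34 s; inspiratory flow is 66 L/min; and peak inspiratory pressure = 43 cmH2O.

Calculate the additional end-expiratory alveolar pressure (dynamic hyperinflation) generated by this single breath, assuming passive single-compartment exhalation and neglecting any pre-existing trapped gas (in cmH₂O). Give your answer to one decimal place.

Flow: 66 L/min ÷ 60 = 1.1 L/s.
Vt = flow × Ti = 1.1 L/s × 0.47 s × 1000 mL/L = 517.0 mL.
R = (PIP − Pplat)/V̇ = (43 − 29) / 1.1 = 14.0/1.1 = 12.727 cmH2O·s/L.
C = Vt/(Pplat − PEEP) = 517.0 / (29 − 12) = 517.0/17.0 = 30.412 mL/cmH2O.
τ = R × C = 12.727 × 0.03041 L/cmH2O = 0.387 s.
Fraction remaining = e^(−Te/τ) = e^(−0.34/0.387) = 0.4154; trapped volume = 517.0 × 0.4154 = 214.76 mL.
Additional alveolar pressure from trapping ≈ V_trapped / C = 214.76 / 30.412 = 7.062 cmH2O.

7.1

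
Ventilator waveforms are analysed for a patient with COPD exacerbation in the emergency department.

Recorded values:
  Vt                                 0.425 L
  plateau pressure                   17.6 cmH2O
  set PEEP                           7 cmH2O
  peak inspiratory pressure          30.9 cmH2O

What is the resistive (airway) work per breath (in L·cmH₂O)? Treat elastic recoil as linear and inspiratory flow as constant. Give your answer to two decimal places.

With constant inspiratory flow the resistive pressure is constant at PIP − Pplat = 30.9 − 17.6 = 13.3 cmH2O, so resistive work = 13.3 × 0.425 = 5.653 L·cmH2O.

5.65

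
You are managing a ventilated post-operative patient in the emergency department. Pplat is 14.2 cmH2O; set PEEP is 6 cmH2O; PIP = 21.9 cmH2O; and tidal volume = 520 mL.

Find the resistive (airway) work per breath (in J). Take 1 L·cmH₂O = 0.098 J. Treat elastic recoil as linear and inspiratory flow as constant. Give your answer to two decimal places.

With constant inspiratory flow the resistive pressure is constant at PIP − Pplat = 21.9 − 14.2 = 7.7 cmH2O, so resistive work = 7.7 × 0.520 = 4.004 L·cmH2O.
× 0.098 J/(L·cmH2O) → 0.3924 J.

0.39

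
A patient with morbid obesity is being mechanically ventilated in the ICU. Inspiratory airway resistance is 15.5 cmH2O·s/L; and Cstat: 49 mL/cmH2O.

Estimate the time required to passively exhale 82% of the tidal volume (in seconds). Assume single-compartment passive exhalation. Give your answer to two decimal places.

τ = R × C = 15.5 × 49 mL/cmH2O = 15.5 × 0.049 L/cmH2O = 0.7595 s.
Exhaled fraction f = 1 − e^(−t/τ) → t = −τ·ln(1 − f) = −0.7595·ln(0.18) = 1.302 s.

1.30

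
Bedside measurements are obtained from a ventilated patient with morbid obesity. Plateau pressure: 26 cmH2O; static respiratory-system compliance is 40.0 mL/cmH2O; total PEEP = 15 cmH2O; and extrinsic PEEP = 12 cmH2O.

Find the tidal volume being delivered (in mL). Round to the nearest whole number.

440

End-expiratory occlusion gives total PEEP = 15 cmH2O (intrinsic PEEP = 15 − 12 = 3). Use total PEEP for the elastic gradient.
Vt = Cstat × (Pplat − PEEPtotal) = 40.0 × (26 − 15) = 40.0 × 11.0 = 440.0 mL.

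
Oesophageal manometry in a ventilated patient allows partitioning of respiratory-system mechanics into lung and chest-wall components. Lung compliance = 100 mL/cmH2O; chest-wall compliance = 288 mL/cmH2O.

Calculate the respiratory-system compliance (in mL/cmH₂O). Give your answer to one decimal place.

74.2

Lung and chest wall are elastances in series: 1/Crs = 1/CL + 1/Ccw.
1/Crs = 1/100 + 1/288 = 0.01347.
Crs = 74.239 mL/cmH2O.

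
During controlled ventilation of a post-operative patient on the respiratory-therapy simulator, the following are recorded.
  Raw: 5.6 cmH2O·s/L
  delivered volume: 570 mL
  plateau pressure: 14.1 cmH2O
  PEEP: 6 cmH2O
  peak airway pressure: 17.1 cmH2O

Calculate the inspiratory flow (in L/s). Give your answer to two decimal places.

0.54

flow = (PIP − Pplat) / Raw = 3.0 / 5.6 = 0.5357 L/s.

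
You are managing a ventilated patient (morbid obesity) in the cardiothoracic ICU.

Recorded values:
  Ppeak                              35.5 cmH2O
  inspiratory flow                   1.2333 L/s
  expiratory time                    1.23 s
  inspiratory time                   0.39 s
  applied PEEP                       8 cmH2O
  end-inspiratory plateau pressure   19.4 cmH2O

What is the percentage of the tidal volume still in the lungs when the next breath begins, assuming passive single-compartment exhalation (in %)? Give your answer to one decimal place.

Vt = flow × Ti = 1.2333 L/s × 0.39 s × 1000 mL/L = 480.99 mL.
R = (PIP − Pplat)/V̇ = (35.5 − 19.4) / 1.2333 = 16.1/1.2333 = 13.054 cmH2O·s/L.
C = Vt/(Pplat − PEEP) = 480.99 / (19.4 − 8) = 480.99/11.4 = 42.192 mL/cmH2O.
τ = R × C = 13.054 × 0.04219 L/cmH2O = 0.5507 s.
Fraction remaining at end-expiration = e^(−Te/τ) = e^(−1.23/0.5507) = 0.1072 → 10.72%.

10.7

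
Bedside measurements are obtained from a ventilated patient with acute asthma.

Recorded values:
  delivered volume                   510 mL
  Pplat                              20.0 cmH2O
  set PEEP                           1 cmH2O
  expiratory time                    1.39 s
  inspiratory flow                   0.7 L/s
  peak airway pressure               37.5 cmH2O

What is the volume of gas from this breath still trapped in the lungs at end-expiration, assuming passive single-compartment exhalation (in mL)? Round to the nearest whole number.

R = (PIP − Pplat)/V̇ = (37.5 − 20.0) / 0.7 = 17.5/0.7 = 25.0 cmH2O·s/L.
C = Vt/(Pplat − PEEP) = 510.0 / (20.0 − 1) = 510.0/19.0 = 26.842 mL/cmH2O.
τ = R × C = 25.0 × 0.02684 L/cmH2O = 0.671 s.
Fraction remaining = e^(−Te/τ) = e^(−1.39/0.671) = 0.126.
Trapped volume = 510.0 × 0.126 = 64.26 mL.

64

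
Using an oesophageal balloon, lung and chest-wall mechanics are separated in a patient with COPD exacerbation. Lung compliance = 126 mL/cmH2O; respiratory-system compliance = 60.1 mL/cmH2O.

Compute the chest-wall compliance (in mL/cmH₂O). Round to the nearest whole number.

1/Ccw = 1/Crs − 1/CL.
1/Ccw = 1/60.1 − 1/126 = 0.008702.
Ccw = 114.92 mL/cmH2O.

115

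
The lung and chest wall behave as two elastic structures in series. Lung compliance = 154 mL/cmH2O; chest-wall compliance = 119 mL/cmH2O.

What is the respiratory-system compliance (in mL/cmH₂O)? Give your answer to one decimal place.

Lung and chest wall are elastances in series: 1/Crs = 1/CL + 1/Ccw.
1/Crs = 1/154 + 1/119 = 0.0149.
Crs = 67.114 mL/cmH2O.

67.1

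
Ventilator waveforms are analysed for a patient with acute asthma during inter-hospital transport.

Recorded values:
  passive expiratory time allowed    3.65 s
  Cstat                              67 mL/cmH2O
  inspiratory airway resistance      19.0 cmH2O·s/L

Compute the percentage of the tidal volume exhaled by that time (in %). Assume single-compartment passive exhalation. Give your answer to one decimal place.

94.3

τ = R × C = 19.0 × 67 mL/cmH2O = 19.0 × 0.067 L/cmH2O = 1.273 s.
Passive exhalation: V(t)/V₀ = e^(−t/τ) = e^(−3.65/1.273) = 0.05686.
Fraction exhaled = 1 − 0.05686 = 0.9431 → 94.31%.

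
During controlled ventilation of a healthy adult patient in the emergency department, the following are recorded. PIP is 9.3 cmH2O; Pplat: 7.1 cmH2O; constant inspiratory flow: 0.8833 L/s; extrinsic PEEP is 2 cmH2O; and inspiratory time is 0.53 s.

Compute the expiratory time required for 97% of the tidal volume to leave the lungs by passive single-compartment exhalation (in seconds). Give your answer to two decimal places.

Vt = flow × Ti = 0.8833 L/s × 0.53 s × 1000 mL/L = 468.15 mL.
R = (PIP − Pplat)/V̇ = (9.3 − 7.1) / 0.8833 = 2.2/0.8833 = 2.491 cmH2O·s/L.
C = Vt/(Pplat − PEEP) = 468.15 / (7.1 − 2) = 468.15/5.1 = 91.794 mL/cmH2O.
τ = R × C = 2.491 × 0.09179 L/cmH2O = 0.2286 s.
t = −τ·ln(1 − 0.97) = −0.2286·ln(0.03) = 0.8016 s.

0.80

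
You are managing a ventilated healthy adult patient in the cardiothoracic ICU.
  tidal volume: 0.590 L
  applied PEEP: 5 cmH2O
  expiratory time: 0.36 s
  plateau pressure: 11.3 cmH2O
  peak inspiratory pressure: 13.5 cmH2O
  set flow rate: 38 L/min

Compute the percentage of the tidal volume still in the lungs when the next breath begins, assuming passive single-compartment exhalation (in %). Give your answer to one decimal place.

Flow: 38 L/min ÷ 60 = 0.6333 L/s.
R = (PIP − Pplat)/V̇ = (13.5 − 11.3) / 0.6333 = 2.2/0.6333 = 3.474 cmH2O·s/L.
C = Vt/(Pplat − PEEP) = 590.0 / (11.3 − 5) = 590.0/6.3 = 93.651 mL/cmH2O.
τ = R × C = 3.474 × 0.09365 L/cmH2O = 0.3253 s.
Fraction remaining at end-expiration = e^(−Te/τ) = e^(−0.36/0.3253) = 0.3307 → 33.07%.

33.1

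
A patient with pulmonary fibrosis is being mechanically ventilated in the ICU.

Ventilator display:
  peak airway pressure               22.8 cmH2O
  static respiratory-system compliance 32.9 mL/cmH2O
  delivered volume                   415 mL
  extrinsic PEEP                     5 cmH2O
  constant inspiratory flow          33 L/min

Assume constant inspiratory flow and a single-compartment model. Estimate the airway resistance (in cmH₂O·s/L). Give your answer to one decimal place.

9.4

Flow: 33 L/min ÷ 60 = 0.55 L/s.
Equation of motion (constant flow): PIP = Vt/C + R·V̇ + PEEP.
R·V̇ = PIP − Vt/C − PEEP = 22.8 − 415/32.9 − 5 = 22.8 − 12.614 − 5 = 5.186 cmH2O.
R = 5.186 / 0.55 = 9.429 cmH2O·s/L.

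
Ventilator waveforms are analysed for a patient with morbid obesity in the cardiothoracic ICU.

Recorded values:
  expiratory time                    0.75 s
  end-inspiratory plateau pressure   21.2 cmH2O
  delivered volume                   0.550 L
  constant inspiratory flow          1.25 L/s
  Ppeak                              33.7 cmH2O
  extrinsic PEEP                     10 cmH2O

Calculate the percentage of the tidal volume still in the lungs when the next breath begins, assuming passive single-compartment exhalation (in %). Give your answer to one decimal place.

R = (PIP − Pplat)/V̇ = (33.7 − 21.2) / 1.25 = 12.5/1.25 = 10.0 cmH2O·s/L.
C = Vt/(Pplat − PEEP) = 550.0 / (21.2 − 10) = 550.0/11.2 = 49.107 mL/cmH2O.
τ = R × C = 10.0 × 0.04911 L/cmH2O = 0.4911 s.
Fraction remaining at end-expiration = e^(−Te/τ) = e^(−0.75/0.4911) = 0.2171 → 21.71%.

21.7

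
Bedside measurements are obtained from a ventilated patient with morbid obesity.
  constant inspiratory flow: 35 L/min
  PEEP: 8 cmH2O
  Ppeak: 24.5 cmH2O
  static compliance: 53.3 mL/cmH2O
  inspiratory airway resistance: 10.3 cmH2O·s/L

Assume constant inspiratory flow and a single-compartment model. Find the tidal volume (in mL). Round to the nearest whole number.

Flow: 35 L/min ÷ 60 = 0.5833 L/s.
Equation of motion (constant flow): PIP = Vt/C + R·V̇ + PEEP.
Vt/C = PIP − R·V̇ − PEEP = 24.5 − 6.008 − 8 = 10.492 cmH2O.
Vt = C × 10.492 = 53.3 × 10.492 = 559.22 mL.

559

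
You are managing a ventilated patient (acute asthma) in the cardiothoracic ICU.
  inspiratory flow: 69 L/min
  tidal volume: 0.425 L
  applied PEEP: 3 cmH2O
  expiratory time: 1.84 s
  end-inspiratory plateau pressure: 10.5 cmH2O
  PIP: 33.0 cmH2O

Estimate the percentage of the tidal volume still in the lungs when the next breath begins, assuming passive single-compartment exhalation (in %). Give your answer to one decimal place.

19.0

Flow: 69 L/min ÷ 60 = 1.15 L/s.
R = (PIP − Pplat)/V̇ = (33.0 − 10.5) / 1.15 = 22.5/1.15 = 19.565 cmH2O·s/L.
C = Vt/(Pplat − PEEP) = 425.0 / (10.5 − 3) = 425.0/7.5 = 56.667 mL/cmH2O.
τ = R × C = 19.565 × 0.05667 L/cmH2O = 1.109 s.
Fraction remaining at end-expiration = e^(−Te/τ) = e^(−1.84/1.109) = 0.1903 → 19.03%.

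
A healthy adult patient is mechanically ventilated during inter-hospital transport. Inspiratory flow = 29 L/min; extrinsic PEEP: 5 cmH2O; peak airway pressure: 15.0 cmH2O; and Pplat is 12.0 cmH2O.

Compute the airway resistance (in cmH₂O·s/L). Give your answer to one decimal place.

6.2

Flow: 29 L/min ÷ 60 = 0.4833 L/s.
Raw = (PIP − Pplat) / flow = (15.0 − 12.0) / 0.4833 = 3.0 / 0.4833 = 6.207 cmH2O·s/L.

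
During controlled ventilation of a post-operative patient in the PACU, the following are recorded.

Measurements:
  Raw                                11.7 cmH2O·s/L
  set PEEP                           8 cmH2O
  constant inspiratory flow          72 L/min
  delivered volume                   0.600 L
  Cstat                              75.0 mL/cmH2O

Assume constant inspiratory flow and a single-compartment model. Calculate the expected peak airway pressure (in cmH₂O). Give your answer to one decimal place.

30.0

Flow: 72 L/min ÷ 60 = 1.2 L/s.
Equation of motion (constant flow): PIP = Vt/C + R·V̇ + PEEP.
PIP = 600/75.0 + 11.7×1.2 + 8 = 8.0 + 14.04 + 8 = 30.04 cmH2O.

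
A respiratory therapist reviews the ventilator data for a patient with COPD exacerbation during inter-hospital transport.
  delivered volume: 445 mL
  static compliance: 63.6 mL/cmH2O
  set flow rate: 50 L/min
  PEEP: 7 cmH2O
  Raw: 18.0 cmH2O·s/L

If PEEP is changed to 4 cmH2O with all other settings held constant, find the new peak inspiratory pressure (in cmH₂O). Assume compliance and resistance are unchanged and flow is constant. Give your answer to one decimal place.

26.0

Flow: 50 L/min ÷ 60 = 0.8333 L/s.
PIP = Vt/C + R·V̇ + PEEP (constant-flow equation of motion).
Only the baseline term changes: ΔPIP = ΔPEEP = 4 − 7 = -3.0 cmH2O.
Original PIP = 445/63.6 + 18.0×0.8333 + 7 = 28.996 cmH2O; new PIP = 28.996 + (-3.0) = 25.996 cmH2O.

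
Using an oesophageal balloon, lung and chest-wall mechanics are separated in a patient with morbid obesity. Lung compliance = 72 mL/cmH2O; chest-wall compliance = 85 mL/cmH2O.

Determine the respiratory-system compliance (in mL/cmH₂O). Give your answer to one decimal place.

39.0

Lung and chest wall are elastances in series: 1/Crs = 1/CL + 1/Ccw.
1/Crs = 1/72 + 1/85 = 0.02565.
Crs = 38.986 mL/cmH2O.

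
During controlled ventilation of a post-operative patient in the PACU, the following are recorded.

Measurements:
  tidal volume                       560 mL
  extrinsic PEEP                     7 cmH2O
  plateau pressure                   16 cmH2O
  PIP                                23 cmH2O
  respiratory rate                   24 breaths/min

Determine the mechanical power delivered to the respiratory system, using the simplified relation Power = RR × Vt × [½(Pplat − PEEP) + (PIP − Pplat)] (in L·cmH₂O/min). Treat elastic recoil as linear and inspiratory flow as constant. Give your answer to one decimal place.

Per-breath work = Vt × [½(Pplat−PEEP) + (PIP−Pplat)] = 0.560 × [0.5×9.0 + 7.0] = 0.560 × 11.5 = 6.44 L·cmH2O.
Power = 24 × 6.44 = 154.56 L·cmH2O/min.

154.6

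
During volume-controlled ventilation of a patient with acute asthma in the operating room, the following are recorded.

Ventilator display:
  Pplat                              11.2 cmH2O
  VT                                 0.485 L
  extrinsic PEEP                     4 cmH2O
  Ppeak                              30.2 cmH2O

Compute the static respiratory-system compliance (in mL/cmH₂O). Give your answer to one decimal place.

Cstat = Vt / (Pplat − PEEP) = 485 / (11.2 − 4) = 485 / 7.2 = 67.361 mL/cmH2O.

67.4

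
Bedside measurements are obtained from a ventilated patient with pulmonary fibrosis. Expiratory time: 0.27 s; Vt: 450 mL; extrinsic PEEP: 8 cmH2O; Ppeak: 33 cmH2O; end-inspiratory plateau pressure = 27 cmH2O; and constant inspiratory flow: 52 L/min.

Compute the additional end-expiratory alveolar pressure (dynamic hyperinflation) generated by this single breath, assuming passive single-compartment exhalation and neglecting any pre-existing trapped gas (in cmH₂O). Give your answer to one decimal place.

3.7

Flow: 52 L/min ÷ 60 = 0.8667 L/s.
R = (PIP − Pplat)/V̇ = (33 − 27) / 0.8667 = 6.0/0.8667 = 6.923 cmH2O·s/L.
C = Vt/(Pplat − PEEP) = 450.0 / (27 − 8) = 450.0/19.0 = 23.684 mL/cmH2O.
τ = R × C = 6.923 × 0.02368 L/cmH2O = 0.1639 s.
Fraction remaining = e^(−Te/τ) = e^(−0.27/0.1639) = 0.1926; trapped volume = 450.0 × 0.1926 = 86.67 mL.
Additional alveolar pressure from trapping ≈ V_trapped / C = 86.67 / 23.684 = 3.659 cmH2O.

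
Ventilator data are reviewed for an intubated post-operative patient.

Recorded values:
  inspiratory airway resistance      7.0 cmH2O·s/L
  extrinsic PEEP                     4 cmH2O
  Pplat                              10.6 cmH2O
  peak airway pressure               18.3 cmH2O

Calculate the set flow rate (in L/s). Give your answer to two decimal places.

1.10

flow = (PIP − Pplat) / Raw = 7.7 / 7.0 = 1.1 L/s.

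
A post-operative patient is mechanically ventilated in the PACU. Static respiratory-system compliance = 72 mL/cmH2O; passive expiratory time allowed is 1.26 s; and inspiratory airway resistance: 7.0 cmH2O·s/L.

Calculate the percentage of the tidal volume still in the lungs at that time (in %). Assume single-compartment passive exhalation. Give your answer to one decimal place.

8.2

τ = R × C = 7.0 × 72 mL/cmH2O = 7.0 × 0.072 L/cmH2O = 0.504 s.
Passive exhalation: V(t)/V₀ = e^(−t/τ) = e^(−1.26/0.504) = 0.08208.
Fraction remaining = 0.08208 → 8.208%.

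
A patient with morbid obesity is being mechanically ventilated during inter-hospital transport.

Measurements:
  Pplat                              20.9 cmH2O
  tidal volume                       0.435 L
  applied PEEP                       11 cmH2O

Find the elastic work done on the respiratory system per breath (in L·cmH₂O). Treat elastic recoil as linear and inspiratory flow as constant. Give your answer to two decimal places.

2.15

Elastic work ≈ ½ × (Pplat − PEEP) × Vt = 0.5 × (20.9 − 11) × 0.435 L = 0.5 × 9.9 × 0.435 = 2.153 L·cmH2O.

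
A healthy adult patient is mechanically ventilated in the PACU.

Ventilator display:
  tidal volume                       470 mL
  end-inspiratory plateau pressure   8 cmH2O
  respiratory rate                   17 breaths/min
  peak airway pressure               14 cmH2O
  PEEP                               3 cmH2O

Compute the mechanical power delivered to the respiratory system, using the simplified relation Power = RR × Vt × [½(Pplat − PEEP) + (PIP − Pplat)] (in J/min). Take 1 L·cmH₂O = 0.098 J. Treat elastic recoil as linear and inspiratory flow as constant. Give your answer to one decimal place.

6.7

Per-breath work = Vt × [½(Pplat−PEEP) + (PIP−Pplat)] = 0.470 × [0.5×5.0 + 6.0] = 0.470 × 8.5 = 3.995 L·cmH2O.
Power = 17 × 3.995 = 67.915 L·cmH2O/min.
× 0.098 J/(L·cmH2O) → 6.656 J/min.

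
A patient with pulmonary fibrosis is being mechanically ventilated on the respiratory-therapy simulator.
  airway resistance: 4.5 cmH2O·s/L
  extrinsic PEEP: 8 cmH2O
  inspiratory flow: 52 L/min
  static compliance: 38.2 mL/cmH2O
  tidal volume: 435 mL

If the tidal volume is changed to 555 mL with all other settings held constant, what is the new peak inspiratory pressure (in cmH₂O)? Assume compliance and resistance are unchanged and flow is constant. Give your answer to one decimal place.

26.4

Flow: 52 L/min ÷ 60 = 0.8667 L/s.
PIP = Vt/C + R·V̇ + PEEP (constant-flow equation of motion).
Only the elastic term changes: ΔPIP = ΔVt / C = (555 − 435) / 38.2 = 3.141 cmH2O.
Original PIP = 435/38.2 + 4.5×0.8667 + 8 = 23.288 cmH2O; new PIP = 23.288 + (3.141) = 26.429 cmH2O.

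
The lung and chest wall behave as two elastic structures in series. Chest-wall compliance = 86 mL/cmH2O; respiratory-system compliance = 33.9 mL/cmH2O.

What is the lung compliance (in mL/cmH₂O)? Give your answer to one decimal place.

1/CL = 1/Crs − 1/Ccw.
1/CL = 1/33.9 − 1/86 = 0.01787.
CL = 55.96 mL/cmH2O.

56.0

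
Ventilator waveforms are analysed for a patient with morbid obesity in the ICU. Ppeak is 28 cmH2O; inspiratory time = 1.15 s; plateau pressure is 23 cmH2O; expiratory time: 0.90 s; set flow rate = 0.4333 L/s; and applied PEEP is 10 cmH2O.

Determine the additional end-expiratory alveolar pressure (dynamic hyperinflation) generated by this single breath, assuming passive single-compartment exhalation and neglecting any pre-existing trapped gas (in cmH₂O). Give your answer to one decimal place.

Vt = flow × Ti = 0.4333 L/s × 1.15 s × 1000 mL/L = 498.3 mL.
R = (PIP − Pplat)/V̇ = (28 − 23) / 0.4333 = 5.0/0.4333 = 11.539 cmH2O·s/L.
C = Vt/(Pplat − PEEP) = 498.3 / (23 − 10) = 498.3/13.0 = 38.331 mL/cmH2O.
τ = R × C = 11.539 × 0.03833 L/cmH2O = 0.4423 s.
Fraction remaining = e^(−Te/τ) = e^(−0.90/0.4423) = 0.1307; trapped volume = 498.3 × 0.1307 = 65.128 mL.
Additional alveolar pressure from trapping ≈ V_trapped / C = 65.128 / 38.331 = 1.699 cmH2O.

1.7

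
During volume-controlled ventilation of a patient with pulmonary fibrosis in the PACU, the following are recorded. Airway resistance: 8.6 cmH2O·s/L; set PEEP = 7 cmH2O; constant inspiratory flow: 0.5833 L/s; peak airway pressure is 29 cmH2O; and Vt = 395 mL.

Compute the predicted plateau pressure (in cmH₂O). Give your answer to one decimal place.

Pplat = PIP − Raw × flow = 29 − 8.6 × 0.5833 = 29 − 5.016 = 23.984 cmH2O.

24.0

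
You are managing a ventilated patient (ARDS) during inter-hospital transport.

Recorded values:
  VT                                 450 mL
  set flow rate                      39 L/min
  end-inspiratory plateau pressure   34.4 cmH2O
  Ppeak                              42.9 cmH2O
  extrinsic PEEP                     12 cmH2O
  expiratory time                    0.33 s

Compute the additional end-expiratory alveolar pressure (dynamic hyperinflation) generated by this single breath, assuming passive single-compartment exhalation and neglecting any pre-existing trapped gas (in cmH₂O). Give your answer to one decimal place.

Flow: 39 L/min ÷ 60 = 0.65 L/s.
R = (PIP − Pplat)/V̇ = (42.9 − 34.4) / 0.65 = 8.5/0.65 = 13.077 cmH2O·s/L.
C = Vt/(Pplat − PEEP) = 450.0 / (34.4 − 12) = 450.0/22.4 = 20.089 mL/cmH2O.
τ = R × C = 13.077 × 0.02009 L/cmH2O = 0.2627 s.
Fraction remaining = e^(−Te/τ) = e^(−0.33/0.2627) = 0.2847; trapped volume = 450.0 × 0.2847 = 128.12 mL.
Additional alveolar pressure from trapping ≈ V_trapped / C = 128.12 / 20.089 = 6.378 cmH2O.

6.4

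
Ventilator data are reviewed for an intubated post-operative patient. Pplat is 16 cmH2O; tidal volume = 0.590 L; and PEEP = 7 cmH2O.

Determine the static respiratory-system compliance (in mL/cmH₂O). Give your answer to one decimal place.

65.6

Cstat = Vt / (Pplat − PEEP) = 590 / (16 − 7) = 590 / 9.0 = 65.556 mL/cmH2O.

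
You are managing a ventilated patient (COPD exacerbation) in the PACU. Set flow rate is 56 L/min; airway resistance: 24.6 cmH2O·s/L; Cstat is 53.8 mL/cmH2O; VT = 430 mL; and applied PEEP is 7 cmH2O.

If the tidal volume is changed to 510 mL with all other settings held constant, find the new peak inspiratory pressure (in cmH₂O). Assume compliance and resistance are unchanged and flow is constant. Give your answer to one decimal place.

39.4

Flow: 56 L/min ÷ 60 = 0.9333 L/s.
PIP = Vt/C + R·V̇ + PEEP (constant-flow equation of motion).
Only the elastic term changes: ΔPIP = ΔVt / C = (510 − 430) / 53.8 = 1.487 cmH2O.
Original PIP = 430/53.8 + 24.6×0.9333 + 7 = 37.952 cmH2O; new PIP = 37.952 + (1.487) = 39.439 cmH2O.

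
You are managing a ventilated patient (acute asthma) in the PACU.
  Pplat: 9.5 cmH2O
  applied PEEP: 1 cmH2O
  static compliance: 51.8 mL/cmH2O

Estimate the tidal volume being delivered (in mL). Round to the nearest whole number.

Vt = Cstat × (Pplat − PEEP) = 51.8 × (9.5 − 1) = 51.8 × 8.5 = 440.3 mL.

440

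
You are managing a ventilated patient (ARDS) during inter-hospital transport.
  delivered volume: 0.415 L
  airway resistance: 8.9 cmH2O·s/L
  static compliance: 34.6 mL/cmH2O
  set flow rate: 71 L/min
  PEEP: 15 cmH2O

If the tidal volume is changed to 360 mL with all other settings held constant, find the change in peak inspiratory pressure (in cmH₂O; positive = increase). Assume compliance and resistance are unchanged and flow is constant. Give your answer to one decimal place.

PIP = Vt/C + R·V̇ + PEEP (constant-flow equation of motion).
Only the elastic term changes: ΔPIP = ΔVt / C = (360 − 415) / 34.6 = -1.59 cmH2O.

-1.6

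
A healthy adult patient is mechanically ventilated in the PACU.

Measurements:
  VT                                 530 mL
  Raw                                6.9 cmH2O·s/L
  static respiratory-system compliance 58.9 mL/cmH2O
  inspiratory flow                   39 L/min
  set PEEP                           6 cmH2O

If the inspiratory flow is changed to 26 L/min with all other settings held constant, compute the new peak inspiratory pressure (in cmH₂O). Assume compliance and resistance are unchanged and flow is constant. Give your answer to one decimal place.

Flow: 39 L/min ÷ 60 = 0.65 L/s.
New flow: 26 L/min ÷ 60 = 0.4333 L/s.
PIP = Vt/C + R·V̇ + PEEP (constant-flow equation of motion).
Only the resistive term changes: ΔPIP = R × ΔV̇ = 6.9 × (0.4333 − 0.65) = 6.9 × -0.2167 = -1.495 cmH2O.
Original PIP = 530/58.9 + 6.9×0.65 + 6 = 19.483 cmH2O; new PIP = 19.483 + (-1.495) = 17.988 cmH2O.

18.0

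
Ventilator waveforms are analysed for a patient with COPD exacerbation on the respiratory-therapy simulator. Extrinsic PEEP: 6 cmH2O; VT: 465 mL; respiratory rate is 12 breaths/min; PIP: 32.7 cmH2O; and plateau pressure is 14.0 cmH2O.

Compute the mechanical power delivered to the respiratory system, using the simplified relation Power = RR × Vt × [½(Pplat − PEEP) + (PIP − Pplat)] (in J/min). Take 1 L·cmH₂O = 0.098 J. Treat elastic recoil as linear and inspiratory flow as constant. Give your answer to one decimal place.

Per-breath work = Vt × [½(Pplat−PEEP) + (PIP−Pplat)] = 0.465 × [0.5×8.0 + 18.7] = 0.465 × 22.7 = 10.556 L·cmH2O.
Power = 12 × 10.556 = 126.67 L·cmH2O/min.
× 0.098 J/(L·cmH2O) → 12.414 J/min.

12.4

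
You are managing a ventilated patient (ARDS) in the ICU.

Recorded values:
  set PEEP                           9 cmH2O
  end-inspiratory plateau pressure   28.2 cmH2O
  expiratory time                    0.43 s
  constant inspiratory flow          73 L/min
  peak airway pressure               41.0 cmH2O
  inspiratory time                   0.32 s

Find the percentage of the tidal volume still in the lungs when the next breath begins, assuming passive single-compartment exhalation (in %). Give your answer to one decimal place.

13.3

Flow: 73 L/min ÷ 60 = 1.2167 L/s.
Vt = flow × Ti = 1.2167 L/s × 0.32 s × 1000 mL/L = 389.34 mL.
R = (PIP − Pplat)/V̇ = (41.0 − 28.2) / 1.2167 = 12.8/1.2167 = 10.52 cmH2O·s/L.
C = Vt/(Pplat − PEEP) = 389.34 / (28.2 − 9) = 389.34/19.2 = 20.278 mL/cmH2O.
τ = R × C = 10.52 × 0.02028 L/cmH2O = 0.2133 s.
Fraction remaining at end-expiration = e^(−Te/τ) = e^(−0.43/0.2133) = 0.1332 → 13.32%.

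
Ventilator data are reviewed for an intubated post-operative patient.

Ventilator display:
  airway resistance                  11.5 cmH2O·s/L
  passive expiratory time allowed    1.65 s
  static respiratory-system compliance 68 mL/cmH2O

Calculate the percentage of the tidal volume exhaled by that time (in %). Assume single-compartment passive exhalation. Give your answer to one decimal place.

87.9

τ = R × C = 11.5 × 68 mL/cmH2O = 11.5 × 0.068 L/cmH2O = 0.782 s.
Passive exhalation: V(t)/V₀ = e^(−t/τ) = e^(−1.65/0.782) = 0.1212.
Fraction exhaled = 1 − 0.1212 = 0.8788 → 87.88%.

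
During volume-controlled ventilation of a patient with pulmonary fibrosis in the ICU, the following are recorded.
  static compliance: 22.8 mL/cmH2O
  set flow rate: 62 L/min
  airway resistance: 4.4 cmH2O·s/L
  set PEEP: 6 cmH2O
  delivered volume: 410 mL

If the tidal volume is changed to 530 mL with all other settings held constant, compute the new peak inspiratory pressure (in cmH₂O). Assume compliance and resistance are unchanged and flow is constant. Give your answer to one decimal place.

Flow: 62 L/min ÷ 60 = 1.0333 L/s.
PIP = Vt/C + R·V̇ + PEEP (constant-flow equation of motion).
Only the elastic term changes: ΔPIP = ΔVt / C = (530 − 410) / 22.8 = 5.263 cmH2O.
Original PIP = 410/22.8 + 4.4×1.0333 + 6 = 28.529 cmH2O; new PIP = 28.529 + (5.263) = 33.792 cmH2O.

33.8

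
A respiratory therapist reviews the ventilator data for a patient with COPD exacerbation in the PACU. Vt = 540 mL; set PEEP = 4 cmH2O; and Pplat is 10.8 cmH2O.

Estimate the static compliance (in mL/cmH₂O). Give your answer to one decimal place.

Cstat = Vt / (Pplat − PEEP) = 540 / (10.8 − 4) = 540 / 6.8 = 79.412 mL/cmH2O.

79.4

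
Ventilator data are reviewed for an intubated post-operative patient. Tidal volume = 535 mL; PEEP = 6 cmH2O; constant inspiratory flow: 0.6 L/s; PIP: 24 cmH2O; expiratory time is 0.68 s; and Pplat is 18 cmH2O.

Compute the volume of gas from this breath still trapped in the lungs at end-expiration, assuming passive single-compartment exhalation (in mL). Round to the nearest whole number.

116

R = (PIP − Pplat)/V̇ = (24 − 18) / 0.6 = 6.0/0.6 = 10.0 cmH2O·s/L.
C = Vt/(Pplat − PEEP) = 535.0 / (18 − 6) = 535.0/12.0 = 44.583 mL/cmH2O.
τ = R × C = 10.0 × 0.04458 L/cmH2O = 0.4458 s.
Fraction remaining = e^(−Te/τ) = e^(−0.68/0.4458) = 0.2175.
Trapped volume = 535.0 × 0.2175 = 116.36 mL.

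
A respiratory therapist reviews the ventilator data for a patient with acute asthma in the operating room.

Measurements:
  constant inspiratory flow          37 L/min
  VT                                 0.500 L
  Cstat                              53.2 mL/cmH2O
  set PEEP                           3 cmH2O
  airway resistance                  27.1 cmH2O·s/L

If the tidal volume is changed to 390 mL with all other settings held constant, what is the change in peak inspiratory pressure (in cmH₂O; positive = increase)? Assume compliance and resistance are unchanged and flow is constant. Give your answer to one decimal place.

-2.1

PIP = Vt/C + R·V̇ + PEEP (constant-flow equation of motion).
Only the elastic term changes: ΔPIP = ΔVt / C = (390 − 500) / 53.2 = -2.068 cmH2O.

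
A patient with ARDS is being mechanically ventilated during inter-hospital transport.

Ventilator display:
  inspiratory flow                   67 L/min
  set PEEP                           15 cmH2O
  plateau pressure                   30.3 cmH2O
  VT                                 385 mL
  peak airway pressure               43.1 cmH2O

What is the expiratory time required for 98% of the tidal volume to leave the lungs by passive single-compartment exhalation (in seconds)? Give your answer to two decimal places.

Flow: 67 L/min ÷ 60 = 1.1167 L/s.
R = (PIP − Pplat)/V̇ = (43.1 − 30.3) / 1.1167 = 12.8/1.1167 = 11.462 cmH2O·s/L.
C = Vt/(Pplat − PEEP) = 385.0 / (30.3 − 15) = 385.0/15.3 = 25.163 mL/cmH2O.
τ = R × C = 11.462 × 0.02516 L/cmH2O = 0.2884 s.
t = −τ·ln(1 − 0.98) = −0.2884·ln(0.02) = 1.128 s.

1.13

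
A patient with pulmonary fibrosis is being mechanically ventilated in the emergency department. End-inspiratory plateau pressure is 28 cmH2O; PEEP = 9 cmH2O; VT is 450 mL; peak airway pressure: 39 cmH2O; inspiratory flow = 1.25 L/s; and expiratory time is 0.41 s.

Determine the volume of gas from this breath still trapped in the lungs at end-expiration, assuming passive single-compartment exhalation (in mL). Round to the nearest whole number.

R = (PIP − Pplat)/V̇ = (39 − 28) / 1.25 = 11.0/1.25 = 8.8 cmH2O·s/L.
C = Vt/(Pplat − PEEP) = 450.0 / (28 − 9) = 450.0/19.0 = 23.684 mL/cmH2O.
τ = R × C = 8.8 × 0.02368 L/cmH2O = 0.2084 s.
Fraction remaining = e^(−Te/τ) = e^(−0.41/0.2084) = 0.1398.
Trapped volume = 450.0 × 0.1398 = 62.91 mL.

63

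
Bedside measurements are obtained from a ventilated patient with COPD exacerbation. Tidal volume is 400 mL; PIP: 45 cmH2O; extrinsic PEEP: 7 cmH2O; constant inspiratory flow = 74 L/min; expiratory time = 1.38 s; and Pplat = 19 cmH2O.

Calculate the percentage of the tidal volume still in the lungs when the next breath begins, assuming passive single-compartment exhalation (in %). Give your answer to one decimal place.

Flow: 74 L/min ÷ 60 = 1.2333 L/s.
R = (PIP − Pplat)/V̇ = (45 − 19) / 1.2333 = 26.0/1.2333 = 21.082 cmH2O·s/L.
C = Vt/(Pplat − PEEP) = 400.0 / (19 − 7) = 400.0/12.0 = 33.333 mL/cmH2O.
τ = R × C = 21.082 × 0.03333 L/cmH2O = 0.7027 s.
Fraction remaining at end-expiration = e^(−Te/τ) = e^(−1.38/0.7027) = 0.1403 → 14.03%.

14.0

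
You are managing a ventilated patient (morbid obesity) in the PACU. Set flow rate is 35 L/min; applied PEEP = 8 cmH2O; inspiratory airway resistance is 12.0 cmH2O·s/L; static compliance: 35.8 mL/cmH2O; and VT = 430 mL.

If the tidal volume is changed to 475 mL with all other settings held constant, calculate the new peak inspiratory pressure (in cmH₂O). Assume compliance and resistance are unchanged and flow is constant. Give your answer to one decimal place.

28.3

Flow: 35 L/min ÷ 60 = 0.5833 L/s.
PIP = Vt/C + R·V̇ + PEEP (constant-flow equation of motion).
Only the elastic term changes: ΔPIP = ΔVt / C = (475 − 430) / 35.8 = 1.257 cmH2O.
Original PIP = 430/35.8 + 12.0×0.5833 + 8 = 27.011 cmH2O; new PIP = 27.011 + (1.257) = 28.268 cmH2O.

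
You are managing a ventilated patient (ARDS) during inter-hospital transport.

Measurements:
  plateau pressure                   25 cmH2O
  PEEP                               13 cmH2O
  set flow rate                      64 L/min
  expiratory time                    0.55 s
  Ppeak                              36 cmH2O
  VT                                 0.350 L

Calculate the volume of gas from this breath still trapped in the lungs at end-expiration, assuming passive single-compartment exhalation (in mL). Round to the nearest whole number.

Flow: 64 L/min ÷ 60 = 1.0667 L/s.
R = (PIP − Pplat)/V̇ = (36 − 25) / 1.0667 = 11.0/1.0667 = 10.312 cmH2O·s/L.
C = Vt/(Pplat − PEEP) = 350.0 / (25 − 13) = 350.0/12.0 = 29.167 mL/cmH2O.
τ = R × C = 10.312 × 0.02917 L/cmH2O = 0.3008 s.
Fraction remaining = e^(−Te/τ) = e^(−0.55/0.3008) = 0.1607.
Trapped volume = 350.0 × 0.1607 = 56.245 mL.

56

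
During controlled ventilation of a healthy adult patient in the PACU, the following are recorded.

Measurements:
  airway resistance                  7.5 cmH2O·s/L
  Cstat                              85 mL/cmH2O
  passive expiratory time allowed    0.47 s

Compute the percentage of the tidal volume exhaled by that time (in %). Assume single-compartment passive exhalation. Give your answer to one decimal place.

52.2

τ = R × C = 7.5 × 85 mL/cmH2O = 7.5 × 0.085 L/cmH2O = 0.6375 s.
Passive exhalation: V(t)/V₀ = e^(−t/τ) = e^(−0.47/0.6375) = 0.4784.
Fraction exhaled = 1 − 0.4784 = 0.5216 → 52.16%.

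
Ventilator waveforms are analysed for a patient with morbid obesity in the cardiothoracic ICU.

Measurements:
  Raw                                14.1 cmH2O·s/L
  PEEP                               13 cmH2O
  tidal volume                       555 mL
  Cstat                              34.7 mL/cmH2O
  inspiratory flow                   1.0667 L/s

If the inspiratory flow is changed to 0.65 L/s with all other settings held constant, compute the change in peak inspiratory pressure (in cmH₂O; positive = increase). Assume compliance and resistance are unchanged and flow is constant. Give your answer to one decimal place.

-5.9

PIP = Vt/C + R·V̇ + PEEP (constant-flow equation of motion).
Only the resistive term changes: ΔPIP = R × ΔV̇ = 14.1 × (0.65 − 1.0667) = 14.1 × -0.4167 = -5.875 cmH2O.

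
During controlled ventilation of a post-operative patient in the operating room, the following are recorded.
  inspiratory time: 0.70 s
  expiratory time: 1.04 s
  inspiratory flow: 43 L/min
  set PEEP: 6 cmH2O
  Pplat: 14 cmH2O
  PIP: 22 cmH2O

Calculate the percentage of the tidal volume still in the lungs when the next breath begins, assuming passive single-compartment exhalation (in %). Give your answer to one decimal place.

Flow: 43 L/min ÷ 60 = 0.7167 L/s.
Vt = flow × Ti = 0.7167 L/s × 0.70 s × 1000 mL/L = 501.69 mL.
R = (PIP − Pplat)/V̇ = (22 − 14) / 0.7167 = 8.0/0.7167 = 11.162 cmH2O·s/L.
C = Vt/(Pplat − PEEP) = 501.69 / (14 − 6) = 501.69/8.0 = 62.711 mL/cmH2O.
τ = R × C = 11.162 × 0.06271 L/cmH2O = 0.7 s.
Fraction remaining at end-expiration = e^(−Te/τ) = e^(−1.04/0.7) = 0.2263 → 22.63%.

22.6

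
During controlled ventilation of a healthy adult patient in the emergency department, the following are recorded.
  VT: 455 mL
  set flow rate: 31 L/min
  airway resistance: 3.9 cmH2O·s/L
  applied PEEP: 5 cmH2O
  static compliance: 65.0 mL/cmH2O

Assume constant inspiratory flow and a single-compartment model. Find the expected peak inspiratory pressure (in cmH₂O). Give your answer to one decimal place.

Flow: 31 L/min ÷ 60 = 0.5167 L/s.
Equation of motion (constant flow): PIP = Vt/C + R·V̇ + PEEP.
PIP = 455/65.0 + 3.9×0.5167 + 5 = 7.0 + 2.015 + 5 = 14.015 cmH2O.

14.0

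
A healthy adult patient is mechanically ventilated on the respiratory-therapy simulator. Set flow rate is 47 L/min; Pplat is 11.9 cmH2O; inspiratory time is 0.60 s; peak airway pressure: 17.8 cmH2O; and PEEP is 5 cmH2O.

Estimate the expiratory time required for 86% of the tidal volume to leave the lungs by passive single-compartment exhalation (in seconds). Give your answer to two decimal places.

1.01

Flow: 47 L/min ÷ 60 = 0.7833 L/s.
Vt = flow × Ti = 0.7833 L/s × 0.60 s × 1000 mL/L = 469.98 mL.
R = (PIP − Pplat)/V̇ = (17.8 − 11.9) / 0.7833 = 5.9/0.7833 = 7.532 cmH2O·s/L.
C = Vt/(Pplat − PEEP) = 469.98 / (11.9 − 5) = 469.98/6.9 = 68.113 mL/cmH2O.
τ = R × C = 7.532 × 0.06811 L/cmH2O = 0.513 s.
t = −τ·ln(1 − 0.86) = −0.513·ln(0.14) = 1.009 s.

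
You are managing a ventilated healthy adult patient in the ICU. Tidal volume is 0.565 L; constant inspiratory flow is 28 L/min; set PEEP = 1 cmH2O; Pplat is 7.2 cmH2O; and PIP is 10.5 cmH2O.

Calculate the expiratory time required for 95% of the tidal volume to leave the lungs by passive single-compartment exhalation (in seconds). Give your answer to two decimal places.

Flow: 28 L/min ÷ 60 = 0.4667 L/s.
R = (PIP − Pplat)/V̇ = (10.5 − 7.2) / 0.4667 = 3.3/0.4667 = 7.071 cmH2O·s/L.
C = Vt/(Pplat − PEEP) = 565.0 / (7.2 − 1) = 565.0/6.2 = 91.129 mL/cmH2O.
τ = R × C = 7.071 × 0.09113 L/cmH2O = 0.6444 s.
t = −τ·ln(1 − 0.95) = −0.6444·ln(0.05) = 1.93 s.

1.93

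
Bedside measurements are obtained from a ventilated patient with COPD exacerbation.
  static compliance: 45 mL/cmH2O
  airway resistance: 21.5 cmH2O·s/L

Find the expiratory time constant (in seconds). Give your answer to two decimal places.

0.97

τ = R × C = 21.5 × 45 mL/cmH2O = 21.5 × 0.045 L/cmH2O = 0.9675 s.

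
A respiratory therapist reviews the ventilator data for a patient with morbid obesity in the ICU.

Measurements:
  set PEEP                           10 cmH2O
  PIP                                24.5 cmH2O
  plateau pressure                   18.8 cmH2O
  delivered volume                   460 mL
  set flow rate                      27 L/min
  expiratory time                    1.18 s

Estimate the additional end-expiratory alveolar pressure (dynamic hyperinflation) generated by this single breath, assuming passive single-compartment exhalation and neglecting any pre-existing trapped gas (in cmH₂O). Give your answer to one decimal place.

Flow: 27 L/min ÷ 60 = 0.45 L/s.
R = (PIP − Pplat)/V̇ = (24.5 − 18.8) / 0.45 = 5.7/0.45 = 12.667 cmH2O·s/L.
C = Vt/(Pplat − PEEP) = 460.0 / (18.8 − 10) = 460.0/8.8 = 52.273 mL/cmH2O.
τ = R × C = 12.667 × 0.05227 L/cmH2O = 0.6621 s.
Fraction remaining = e^(−Te/τ) = e^(−1.18/0.6621) = 0.1683; trapped volume = 460.0 × 0.1683 = 77.418 mL.
Additional alveolar pressure from trapping ≈ V_trapped / C = 77.418 / 52.273 = 1.481 cmH2O.

1.5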